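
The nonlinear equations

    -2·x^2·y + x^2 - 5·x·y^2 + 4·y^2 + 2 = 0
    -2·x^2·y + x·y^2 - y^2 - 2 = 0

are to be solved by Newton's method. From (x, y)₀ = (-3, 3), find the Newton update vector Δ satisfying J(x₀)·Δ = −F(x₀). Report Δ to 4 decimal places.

(0.9366, -1.1870)

At (-3, 3): F = (128.0000, -92.0000).
Jacobian J = [[-4·x·y + 2·x - 5·y^2, -2·x^2 - 10·x·y + 8·y], [-4·x·y + y^2, -2·x^2 + 2·x·y - 2·y]].
At the point, J = [[-15.0000, 96.0000], [45.0000, -42.0000]] (det J = -3690.0000).
Solving J·Δ = −F gives Δ = (0.9366, -1.1870).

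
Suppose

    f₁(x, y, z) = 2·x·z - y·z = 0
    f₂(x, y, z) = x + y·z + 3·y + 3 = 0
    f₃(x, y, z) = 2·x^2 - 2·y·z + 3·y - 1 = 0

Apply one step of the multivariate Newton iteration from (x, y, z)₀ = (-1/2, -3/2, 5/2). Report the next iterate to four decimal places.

(-0.2500, -0.5000, 2.5000)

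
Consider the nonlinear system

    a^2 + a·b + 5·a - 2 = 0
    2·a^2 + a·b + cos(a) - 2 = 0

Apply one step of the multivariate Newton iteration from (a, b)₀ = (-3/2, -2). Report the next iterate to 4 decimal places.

(-0.0975, -4.8333)

At (-3/2, -2): F = (-4.2500, 5.570737).
Jacobian J = [[2·a + b + 5, a], [4·a + b - sin(a), a]].
At the point, J = [[0.0000, -1.5000], [-7.002505, -1.5000]] (det J = -10.503758).
Solving J·Δ = −F gives Δ = (1.4025, -2.8333).
Then the next iterate is (a, b)₁ = (-0.0975, -4.8333).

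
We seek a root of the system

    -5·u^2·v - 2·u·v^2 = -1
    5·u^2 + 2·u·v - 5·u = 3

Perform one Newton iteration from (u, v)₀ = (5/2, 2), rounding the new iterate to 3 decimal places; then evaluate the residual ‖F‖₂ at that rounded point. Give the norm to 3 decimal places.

24.280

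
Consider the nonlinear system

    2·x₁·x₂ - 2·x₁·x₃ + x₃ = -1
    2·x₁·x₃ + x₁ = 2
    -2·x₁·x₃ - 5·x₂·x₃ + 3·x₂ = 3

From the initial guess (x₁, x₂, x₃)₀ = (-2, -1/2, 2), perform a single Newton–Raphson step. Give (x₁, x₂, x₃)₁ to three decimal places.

At (-2, -1/2, 2): F = (13.000, -12.000, 8.500).
Jacobian J = [[2·x₂ - 2·x₃, 2·x₁, -2·x₁ + 1], [2·x₃ + 1, 0, 2·x₁], [-2·x₃, -5·x₃ + 3, -2·x₁ - 5·x₂]].
At the point, J = [[-5.000, -4.000, 5.000], [5.000, 0.000, -4.000], [-4.000, -7.000, 6.500]] (det J = 31.000).
Solving J·Δ = −F gives Δ = (3.871, 0.710, 1.839).
Then the next iterate is (x₁, x₂, x₃)₁ = (1.871, 0.210, 3.839).

(1.871, 0.210, 3.839)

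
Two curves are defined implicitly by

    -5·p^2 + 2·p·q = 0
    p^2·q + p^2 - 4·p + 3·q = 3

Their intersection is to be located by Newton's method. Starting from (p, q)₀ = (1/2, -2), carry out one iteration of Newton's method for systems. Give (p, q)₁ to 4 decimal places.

At (1/2, -2): F = (-3.2500, -11.2500).
Jacobian J = [[-10·p + 2·q, 2·p], [2·p·q + 2·p - 4, p^2 + 3]].
At the point, J = [[-9.0000, 1.0000], [-5.0000, 3.2500]] (det J = -24.2500).
Solving J·Δ = −F gives Δ = (0.0284, 3.5052).
Then the next iterate is (p, q)₁ = (0.5284, 1.5052).

(0.5284, 1.5052)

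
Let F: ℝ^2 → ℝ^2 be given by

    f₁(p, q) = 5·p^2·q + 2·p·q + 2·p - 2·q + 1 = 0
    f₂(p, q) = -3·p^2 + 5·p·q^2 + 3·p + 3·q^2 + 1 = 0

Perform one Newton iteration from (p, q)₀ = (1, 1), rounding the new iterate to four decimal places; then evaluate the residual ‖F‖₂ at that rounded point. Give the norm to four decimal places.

4.1818

At (1, 1): F = (8.0000, 9.0000).
Jacobian J = [[10·p·q + 2·q + 2, 5·p^2 + 2·p - 2], [-6·p + 5·q^2 + 3, 10·p·q + 6·q]].
At the point, J = [[14.0000, 5.0000], [2.0000, 16.0000]] (det J = 214.0000).
Solving J·Δ = −F gives Δ = (-0.3879, -0.5140).
Then the next iterate is (p, q)₁ = (0.6121, 0.4860).
Re-evaluating at (0.6121, 0.4860): F = (2.757601, 3.143767), so ‖F‖₂ = 4.1818.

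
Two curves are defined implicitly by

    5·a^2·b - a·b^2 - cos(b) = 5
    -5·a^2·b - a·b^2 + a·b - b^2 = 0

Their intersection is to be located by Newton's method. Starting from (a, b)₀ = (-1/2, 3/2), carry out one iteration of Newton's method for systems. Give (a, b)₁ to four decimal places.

(-3.7515, -6.4069)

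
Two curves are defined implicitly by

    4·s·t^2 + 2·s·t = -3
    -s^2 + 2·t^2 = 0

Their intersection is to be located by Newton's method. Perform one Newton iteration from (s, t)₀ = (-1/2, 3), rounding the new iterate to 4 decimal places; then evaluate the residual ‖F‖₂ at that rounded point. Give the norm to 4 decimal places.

At (-1/2, 3): F = (-18.0000, 17.7500).
Jacobian J = [[4·t^2 + 2·t, 8·s·t + 2·s], [-2·s, 4·t]].
At the point, J = [[42.0000, -13.0000], [1.0000, 12.0000]] (det J = 517.0000).
Solving J·Δ = −F gives Δ = (-0.0285, -1.4768).
Then the next iterate is (s, t)₁ = (-0.5285, 1.5232).
Re-evaluating at (-0.5285, 1.5232): F = (-3.514795, 4.360964), so ‖F‖₂ = 5.6011.

5.6011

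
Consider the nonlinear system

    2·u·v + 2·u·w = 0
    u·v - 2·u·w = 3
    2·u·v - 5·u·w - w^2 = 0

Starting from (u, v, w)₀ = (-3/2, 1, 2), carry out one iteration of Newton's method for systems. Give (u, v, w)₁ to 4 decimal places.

(0.0625, 0.3750, 2.7500)

At (-3/2, 1, 2): F = (-9.0000, 1.5000, 8.0000).
Jacobian J = [[2·v + 2·w, 2·u, 2·u], [v - 2·w, u, -2·u], [2·v - 5·w, 2·u, -5·u - 2·w]].
At the point, J = [[6.0000, -3.0000, -3.0000], [-3.0000, -1.5000, 3.0000], [-8.0000, -3.0000, 3.5000]] (det J = 72.0000).
Solving J·Δ = −F gives Δ = (1.5625, -0.6250, 0.7500).
Then the next iterate is (u, v, w)₁ = (0.0625, 0.3750, 2.7500).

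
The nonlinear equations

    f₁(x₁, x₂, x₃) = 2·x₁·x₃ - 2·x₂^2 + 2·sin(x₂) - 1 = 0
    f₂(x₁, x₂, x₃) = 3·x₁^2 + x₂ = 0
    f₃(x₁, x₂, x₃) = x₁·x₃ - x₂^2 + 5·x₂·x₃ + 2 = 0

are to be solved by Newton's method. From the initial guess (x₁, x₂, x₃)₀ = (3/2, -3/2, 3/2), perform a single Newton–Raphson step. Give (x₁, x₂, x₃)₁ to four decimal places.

(0.8174, -0.6064, 1.3515)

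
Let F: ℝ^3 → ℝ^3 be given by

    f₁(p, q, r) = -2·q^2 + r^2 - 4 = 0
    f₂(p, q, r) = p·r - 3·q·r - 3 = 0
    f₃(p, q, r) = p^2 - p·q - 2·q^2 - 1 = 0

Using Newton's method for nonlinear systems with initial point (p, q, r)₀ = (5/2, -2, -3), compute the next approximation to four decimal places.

At (5/2, -2, -3): F = (-3.0000, -28.5000, 2.2500).
Jacobian J = [[0, -4·q, 2·r], [r, -3·r, p - 3·q], [2·p - q, -p - 4·q, 0]].
At the point, J = [[0.0000, 8.0000, -6.0000], [-3.0000, 9.0000, 8.5000], [7.0000, 5.5000, 0.0000]] (det J = 953.0000).
Solving J·Δ = −F gives Δ = (-1.4221, 1.4008, 1.3678).
Then the next iterate is (p, q, r)₁ = (1.0779, -0.5992, -1.6322).

(1.0779, -0.5992, -1.6322)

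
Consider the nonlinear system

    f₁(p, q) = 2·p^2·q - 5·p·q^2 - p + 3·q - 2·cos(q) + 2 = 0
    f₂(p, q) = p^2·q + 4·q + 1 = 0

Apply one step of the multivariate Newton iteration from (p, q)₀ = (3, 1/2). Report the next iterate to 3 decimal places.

(3.009, -0.079)

At (3, 1/2): F = (3.99483, 7.500).
Jacobian J = [[4·p·q - 5·q^2 - 1, 2·p^2 - 10·p·q + 2·sin(q) + 3], [2·p·q, p^2 + 4]].
At the point, J = [[3.750, 6.95885], [3.000, 13.000]] (det J = 27.87345).
Solving J·Δ = −F gives Δ = (0.009, -0.579).
Then the next iterate is (p, q)₁ = (3.009, -0.079).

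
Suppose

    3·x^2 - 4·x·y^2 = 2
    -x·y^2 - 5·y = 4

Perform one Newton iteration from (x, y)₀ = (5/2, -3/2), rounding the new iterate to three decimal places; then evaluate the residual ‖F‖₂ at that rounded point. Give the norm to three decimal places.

At (5/2, -3/2): F = (-5.750, -2.125).
Jacobian J = [[6·x - 4·y^2, -8·x·y], [-y^2, -2·x·y - 5]].
At the point, J = [[6.000, 30.000], [-2.250, 2.500]] (det J = 82.500).
Solving J·Δ = −F gives Δ = (-0.598, 0.311).
Then the next iterate is (x, y)₁ = (1.902, -1.189).
Re-evaluating at (1.902, -1.189): F = (-1.90278, -0.74390), so ‖F‖₂ = 2.043.

2.043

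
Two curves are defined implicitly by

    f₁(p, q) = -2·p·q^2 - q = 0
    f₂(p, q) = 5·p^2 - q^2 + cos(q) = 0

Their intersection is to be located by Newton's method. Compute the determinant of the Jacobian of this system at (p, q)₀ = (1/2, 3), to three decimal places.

145.540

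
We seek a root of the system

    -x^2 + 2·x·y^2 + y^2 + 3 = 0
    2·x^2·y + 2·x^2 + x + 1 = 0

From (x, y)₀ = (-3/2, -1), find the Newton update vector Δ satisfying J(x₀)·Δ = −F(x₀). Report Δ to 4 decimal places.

At (-3/2, -1): F = (-1.2500, -0.5000).
Jacobian J = [[-2·x + 2·y^2, 4·x·y + 2·y], [4·x·y + 4·x + 1, 2·x^2]].
At the point, J = [[5.0000, 4.0000], [1.0000, 4.5000]] (det J = 18.5000).
Solving J·Δ = −F gives Δ = (0.1959, 0.0676).

(0.1959, 0.0676)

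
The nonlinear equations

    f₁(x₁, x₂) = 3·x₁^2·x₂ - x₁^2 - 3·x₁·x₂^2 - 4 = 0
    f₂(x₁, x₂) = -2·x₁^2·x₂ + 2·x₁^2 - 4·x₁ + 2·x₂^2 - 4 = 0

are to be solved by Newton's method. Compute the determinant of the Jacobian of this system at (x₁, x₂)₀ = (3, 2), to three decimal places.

-324.000

J = [[6·x₁·x₂ - 2·x₁ - 3·x₂^2, 3·x₁^2 - 6·x₁·x₂], [-4·x₁·x₂ + 4·x₁ - 4, -2·x₁^2 + 4·x₂]].
At the point, J = [[18.000, -9.000], [-16.000, -10.000]].
det J = -324.000.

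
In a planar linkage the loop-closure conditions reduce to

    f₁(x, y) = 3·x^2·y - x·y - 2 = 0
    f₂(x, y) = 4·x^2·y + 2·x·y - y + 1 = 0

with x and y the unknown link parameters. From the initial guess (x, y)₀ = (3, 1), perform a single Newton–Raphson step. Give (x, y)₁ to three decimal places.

(4.452, -0.945)

At (3, 1): F = (22.000, 42.000).
Jacobian J = [[6·x·y - y, 3·x^2 - x], [8·x·y + 2·y, 4·x^2 + 2·x - 1]].
At the point, J = [[17.000, 24.000], [26.000, 41.000]] (det J = 73.000).
Solving J·Δ = −F gives Δ = (1.452, -1.945).
Then the next iterate is (x, y)₁ = (4.452, -0.945).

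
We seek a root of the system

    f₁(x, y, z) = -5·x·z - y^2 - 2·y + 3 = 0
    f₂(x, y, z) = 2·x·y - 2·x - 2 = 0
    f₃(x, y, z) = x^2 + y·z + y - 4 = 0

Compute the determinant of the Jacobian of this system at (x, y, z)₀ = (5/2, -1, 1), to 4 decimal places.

437.5000

J = [[-5·z, -2·y - 2, -5·x], [2·y - 2, 2·x, 0], [2·x, z + 1, y]].
At the point, J = [[-5.0000, 0.0000, -12.5000], [-4.0000, 5.0000, 0.0000], [5.0000, 2.0000, -1.0000]].
det J = 437.5000.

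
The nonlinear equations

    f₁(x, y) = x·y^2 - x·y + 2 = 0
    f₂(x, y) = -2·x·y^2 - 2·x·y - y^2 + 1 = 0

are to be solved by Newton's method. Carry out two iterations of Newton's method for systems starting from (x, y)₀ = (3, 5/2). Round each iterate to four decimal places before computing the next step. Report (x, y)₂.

(-2.1267, 5.4977)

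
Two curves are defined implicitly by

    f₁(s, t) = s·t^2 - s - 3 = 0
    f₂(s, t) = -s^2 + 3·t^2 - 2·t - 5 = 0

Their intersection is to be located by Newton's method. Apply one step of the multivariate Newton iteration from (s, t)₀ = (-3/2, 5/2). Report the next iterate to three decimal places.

(-0.479, 1.764)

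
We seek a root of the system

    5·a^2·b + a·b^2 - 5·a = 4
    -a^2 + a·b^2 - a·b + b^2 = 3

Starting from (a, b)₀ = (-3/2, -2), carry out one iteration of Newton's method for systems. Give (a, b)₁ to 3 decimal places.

At (-3/2, -2): F = (-25.000, -10.250).
Jacobian J = [[10·a·b + b^2 - 5, 5·a^2 + 2·a·b], [-2·a + b^2 - b, 2·a·b - a + 2·b]].
At the point, J = [[29.000, 17.250], [9.000, 3.500]] (det J = -53.750).
Solving J·Δ = −F gives Δ = (1.662, -1.344).
Then the next iterate is (a, b)₁ = (0.162, -3.344).

(0.162, -3.344)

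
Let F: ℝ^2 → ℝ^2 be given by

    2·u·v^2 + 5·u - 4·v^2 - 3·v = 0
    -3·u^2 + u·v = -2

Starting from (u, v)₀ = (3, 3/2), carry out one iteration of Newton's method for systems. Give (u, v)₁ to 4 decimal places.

(1.6346, 0.8237)

At (3, 3/2): F = (15.0000, -20.5000).
Jacobian J = [[2·v^2 + 5, 4·u·v - 8·v - 3], [-6·u + v, u]].
At the point, J = [[9.5000, 3.0000], [-16.5000, 3.0000]] (det J = 78.0000).
Solving J·Δ = −F gives Δ = (-1.3654, -0.6763).
Then the next iterate is (u, v)₁ = (1.6346, 0.8237).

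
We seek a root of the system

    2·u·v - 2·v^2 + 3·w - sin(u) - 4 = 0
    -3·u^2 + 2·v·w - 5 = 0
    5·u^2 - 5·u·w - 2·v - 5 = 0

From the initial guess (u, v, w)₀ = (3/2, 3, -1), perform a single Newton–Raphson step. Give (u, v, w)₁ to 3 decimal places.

At (3/2, 3, -1): F = (-16.99749, -17.750, 7.750).
Jacobian J = [[2·v - cos(u), 2·u - 4·v, 3], [-6·u, 2·w, 2·v], [10·u - 5·w, -2, -5·u]].
At the point, J = [[5.92926, -9.000, 3.000], [-9.000, -2.000, 6.000], [20.000, -2.000, -7.500]] (det J = -138.40990).
Solving J·Δ = −F gives Δ = (3.422, 3.446, 9.241).
Then the next iterate is (u, v, w)₁ = (4.922, 6.446, 8.241).

(4.922, 6.446, 8.241)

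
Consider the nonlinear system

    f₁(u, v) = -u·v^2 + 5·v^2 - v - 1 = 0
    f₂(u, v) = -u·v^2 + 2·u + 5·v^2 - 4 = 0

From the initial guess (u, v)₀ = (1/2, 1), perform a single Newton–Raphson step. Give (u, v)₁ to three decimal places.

At (1/2, 1): F = (2.500, 1.500).
Jacobian J = [[-v^2, -2·u·v + 10·v - 1], [-v^2 + 2, -2·u·v + 10·v]].
At the point, J = [[-1.000, 8.000], [1.000, 9.000]] (det J = -17.000).
Solving J·Δ = −F gives Δ = (0.618, -0.235).
Then the next iterate is (u, v)₁ = (1.118, 0.765).

(1.118, 0.765)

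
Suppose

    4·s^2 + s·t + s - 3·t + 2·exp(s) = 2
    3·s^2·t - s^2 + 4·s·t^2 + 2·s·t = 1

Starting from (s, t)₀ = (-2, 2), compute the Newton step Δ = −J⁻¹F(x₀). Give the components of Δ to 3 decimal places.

(0.522, -0.875)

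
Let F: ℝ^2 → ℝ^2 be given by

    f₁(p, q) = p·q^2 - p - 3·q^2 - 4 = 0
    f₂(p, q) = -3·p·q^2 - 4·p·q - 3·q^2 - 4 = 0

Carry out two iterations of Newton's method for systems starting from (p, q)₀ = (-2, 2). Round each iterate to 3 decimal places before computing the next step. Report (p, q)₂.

(-2.423, 0.232)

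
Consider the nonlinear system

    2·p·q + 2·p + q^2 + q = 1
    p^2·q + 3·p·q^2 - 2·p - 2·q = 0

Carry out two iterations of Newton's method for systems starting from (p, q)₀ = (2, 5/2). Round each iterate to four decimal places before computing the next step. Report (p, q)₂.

At (2, 5/2): F = (21.7500, 38.5000).
Jacobian J = [[2·q + 2, 2·p + 2·q + 1], [2·p·q + 3·q^2 - 2, p^2 + 6·p·q - 2]].
At the point, J = [[7.0000, 10.0000], [26.7500, 32.0000]] (det J = -43.5000).
Solving J·Δ = −F gives Δ = (7.1494, -7.1796).
Then the next iterate is (p, q)₁ = (9.1494, -4.6796).
Round to (9.1494, -4.6796) and repeat: F = (-51.113208, 200.402663), J = [[-7.3592, 9.9396], [-21.935096, -175.181673]].
Δ = (-4.6192, 1.7224), so (p, q)₂ = (4.5302, -2.9572).

(4.5302, -2.9572)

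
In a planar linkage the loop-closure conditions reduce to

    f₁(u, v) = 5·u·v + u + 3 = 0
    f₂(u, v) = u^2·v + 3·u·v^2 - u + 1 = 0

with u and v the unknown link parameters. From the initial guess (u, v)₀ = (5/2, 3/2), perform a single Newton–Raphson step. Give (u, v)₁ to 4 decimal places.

(-2.4246, 2.9087)

At (5/2, 3/2): F = (24.2500, 24.7500).
Jacobian J = [[5·v + 1, 5·u], [2·u·v + 3·v^2 - 1, u^2 + 6·u·v]].
At the point, J = [[8.5000, 12.5000], [13.2500, 28.7500]] (det J = 78.7500).
Solving J·Δ = −F gives Δ = (-4.9246, 1.4087).
Then the next iterate is (u, v)₁ = (-2.4246, 2.9087).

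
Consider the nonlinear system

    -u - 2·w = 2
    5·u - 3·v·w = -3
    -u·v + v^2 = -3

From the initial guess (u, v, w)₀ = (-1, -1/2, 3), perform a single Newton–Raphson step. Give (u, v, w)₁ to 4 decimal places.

At (-1, -1/2, 3): F = (-7.0000, 2.5000, 2.7500).
Jacobian J = [[-1, 0, -2], [5, -3·w, -3·v], [-v, -u + 2·v, 0]].
At the point, J = [[-1.0000, 0.0000, -2.0000], [5.0000, -9.0000, 1.5000], [0.5000, 0.0000, 0.0000]] (det J = -9.0000).
Solving J·Δ = −F gives Δ = (-5.5000, -2.9028, -0.7500).
Then the next iterate is (u, v, w)₁ = (-6.5000, -3.4028, 2.2500).

(-6.5000, -3.4028, 2.2500)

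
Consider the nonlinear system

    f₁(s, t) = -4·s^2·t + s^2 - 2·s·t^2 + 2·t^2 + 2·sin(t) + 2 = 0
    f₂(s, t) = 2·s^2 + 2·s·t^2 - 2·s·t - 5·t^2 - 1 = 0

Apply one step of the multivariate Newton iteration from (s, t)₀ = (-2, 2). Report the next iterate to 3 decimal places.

(-1.744, 1.312)

At (-2, 2): F = (-0.18141, -21.000).
Jacobian J = [[-8·s·t + 2·s - 2·t^2, -4·s^2 - 4·s·t + 4·t + 2·cos(t)], [4·s + 2·t^2 - 2·t, 4·s·t - 2·s - 10·t]].
At the point, J = [[20.000, 7.16771], [-4.000, -32.000]] (det J = -611.32917).
Solving J·Δ = −F gives Δ = (0.256, -0.688).
Then the next iterate is (s, t)₁ = (-1.744, 1.312).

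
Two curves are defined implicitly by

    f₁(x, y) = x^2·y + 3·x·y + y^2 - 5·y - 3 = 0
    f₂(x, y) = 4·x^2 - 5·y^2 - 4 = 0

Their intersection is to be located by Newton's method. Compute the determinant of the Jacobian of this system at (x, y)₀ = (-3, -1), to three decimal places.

-138.000

J = [[2·x·y + 3·y, x^2 + 3·x + 2·y - 5], [8·x, -10·y]].
At the point, J = [[3.000, -7.000], [-24.000, 10.000]].
det J = -138.000.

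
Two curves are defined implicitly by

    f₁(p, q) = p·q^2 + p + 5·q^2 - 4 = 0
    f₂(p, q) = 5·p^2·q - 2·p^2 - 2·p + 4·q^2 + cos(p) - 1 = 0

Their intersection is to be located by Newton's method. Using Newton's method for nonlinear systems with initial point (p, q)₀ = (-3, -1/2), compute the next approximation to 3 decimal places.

(0.324, -1.673)

At (-3, -1/2): F = (-6.500, -35.48999).
Jacobian J = [[q^2 + 1, 2·p·q + 10·q], [10·p·q - 4·p - sin(p) - 2, 5·p^2 + 8·q]].
At the point, J = [[1.250, -2.000], [25.14112, 41.000]] (det J = 101.53224).
Solving J·Δ = −F gives Δ = (3.324, -1.173).
Then the next iterate is (p, q)₁ = (0.324, -1.673).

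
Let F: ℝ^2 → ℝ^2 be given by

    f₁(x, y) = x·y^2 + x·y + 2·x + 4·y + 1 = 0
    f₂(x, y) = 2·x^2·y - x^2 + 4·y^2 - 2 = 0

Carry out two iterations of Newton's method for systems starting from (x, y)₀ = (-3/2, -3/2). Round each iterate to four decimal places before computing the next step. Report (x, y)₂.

(0.1744, -0.3267)

At (-3/2, -3/2): F = (-9.1250, -2.0000).
Jacobian J = [[y^2 + y + 2, 2·x·y + x + 4], [4·x·y - 2·x, 2·x^2 + 8·y]].
At the point, J = [[2.7500, 7.0000], [12.0000, -7.5000]] (det J = -104.6250).
Solving J·Δ = −F gives Δ = (0.7879, 0.9940).
Then the next iterate is (x, y)₁ = (-0.7121, -0.5060).
Round to (-0.7121, -0.5060) and repeat: F = (-2.270201, -1.996114), J = [[1.750036, 4.008545], [2.865490, -3.033827]].
Δ = (0.8865, 0.1793), so (x, y)₂ = (0.1744, -0.3267).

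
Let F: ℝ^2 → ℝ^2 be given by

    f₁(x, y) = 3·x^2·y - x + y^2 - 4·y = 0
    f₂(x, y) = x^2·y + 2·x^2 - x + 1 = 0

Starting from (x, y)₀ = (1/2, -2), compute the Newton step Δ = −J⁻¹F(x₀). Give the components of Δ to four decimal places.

(0.6806, 0.7222)

At (1/2, -2): F = (10.0000, 0.5000).
Jacobian J = [[6·x·y - 1, 3·x^2 + 2·y - 4], [2·x·y + 4·x - 1, x^2]].
At the point, J = [[-7.0000, -7.2500], [-1.0000, 0.2500]] (det J = -9.0000).
Solving J·Δ = −F gives Δ = (0.6806, 0.7222).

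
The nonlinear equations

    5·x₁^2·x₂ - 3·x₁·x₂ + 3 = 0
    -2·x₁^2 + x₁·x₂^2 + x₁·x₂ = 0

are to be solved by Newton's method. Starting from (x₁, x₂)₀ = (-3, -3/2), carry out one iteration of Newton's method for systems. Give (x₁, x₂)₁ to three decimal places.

At (-3, -3/2): F = (-78.000, -20.250).
Jacobian J = [[10·x₁·x₂ - 3·x₂, 5·x₁^2 - 3·x₁], [-4·x₁ + x₂^2 + x₂, 2·x₁·x₂ + x₁]].
At the point, J = [[49.500, 54.000], [12.750, 6.000]] (det J = -391.500).
Solving J·Δ = −F gives Δ = (1.598, -0.020).
Then the next iterate is (x₁, x₂)₁ = (-1.402, -1.520).

(-1.402, -1.520)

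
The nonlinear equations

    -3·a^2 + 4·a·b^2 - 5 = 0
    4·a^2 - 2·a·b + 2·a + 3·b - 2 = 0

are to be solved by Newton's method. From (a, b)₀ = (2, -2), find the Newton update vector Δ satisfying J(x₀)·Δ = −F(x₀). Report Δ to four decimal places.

(-0.8929, 0.3571)

At (2, -2): F = (15.0000, 20.0000).
Jacobian J = [[-6·a + 4·b^2, 8·a·b], [8·a - 2·b + 2, -2·a + 3]].
At the point, J = [[4.0000, -32.0000], [22.0000, -1.0000]] (det J = 700.0000).
Solving J·Δ = −F gives Δ = (-0.8929, 0.3571).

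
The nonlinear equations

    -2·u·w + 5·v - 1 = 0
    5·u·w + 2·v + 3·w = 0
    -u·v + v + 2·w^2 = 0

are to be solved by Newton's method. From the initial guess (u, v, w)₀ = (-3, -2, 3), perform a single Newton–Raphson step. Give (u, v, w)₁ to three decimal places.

At (-3, -2, 3): F = (7.000, -40.000, 10.000).
Jacobian J = [[-2·w, 5, -2·u], [5·w, 2, 5·u + 3], [-v, -u + 1, 4·w]].
At the point, J = [[-6.000, 5.000, 6.000], [15.000, 2.000, -12.000], [2.000, 4.000, 12.000]] (det J = -1116.000).
Solving J·Δ = −F gives Δ = (1.097, 1.892, -1.647).
Then the next iterate is (u, v, w)₁ = (-1.903, -0.108, 1.353).

(-1.903, -0.108, 1.353)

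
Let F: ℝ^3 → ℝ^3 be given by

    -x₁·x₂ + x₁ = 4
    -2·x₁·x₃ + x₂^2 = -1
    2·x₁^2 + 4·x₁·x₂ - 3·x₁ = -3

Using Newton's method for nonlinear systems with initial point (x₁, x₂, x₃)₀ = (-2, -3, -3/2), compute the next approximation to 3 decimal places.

(-3.000, 5.000, 10.250)

At (-2, -3, -3/2): F = (-12.000, 4.000, 41.000).
Jacobian J = [[-x₂ + 1, -x₁, 0], [-2·x₃, 2·x₂, -2·x₁], [4·x₁ + 4·x₂ - 3, 4·x₁, 0]].
At the point, J = [[4.000, 2.000, 0.000], [3.000, -6.000, 4.000], [-23.000, -8.000, 0.000]] (det J = -56.000).
Solving J·Δ = −F gives Δ = (-1.000, 8.000, 11.750).
Then the next iterate is (x₁, x₂, x₃)₁ = (-3.000, 5.000, 10.250).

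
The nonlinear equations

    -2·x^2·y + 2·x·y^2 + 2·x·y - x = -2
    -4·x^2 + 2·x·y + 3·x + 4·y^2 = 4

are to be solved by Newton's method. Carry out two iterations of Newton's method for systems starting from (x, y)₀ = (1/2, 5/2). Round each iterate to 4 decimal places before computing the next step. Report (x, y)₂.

(-0.4042, 1.1874)

At (1/2, 5/2): F = (9.0000, 24.0000).
Jacobian J = [[-4·x·y + 2·y^2 + 2·y - 1, -2·x^2 + 4·x·y + 2·x], [-8·x + 2·y + 3, 2·x + 8·y]].
At the point, J = [[11.5000, 5.5000], [4.0000, 21.0000]] (det J = 219.5000).
Solving J·Δ = −F gives Δ = (-0.2597, -1.0934).
Then the next iterate is (x, y)₁ = (0.2403, 1.4066).
Round to (0.2403, 1.4066) and repeat: F = (3.224145, 5.080030), J = [[4.418223, 1.717136], [3.8908, 11.7334]].
Δ = (-0.6445, -0.2192), so (x, y)₂ = (-0.4042, 1.1874).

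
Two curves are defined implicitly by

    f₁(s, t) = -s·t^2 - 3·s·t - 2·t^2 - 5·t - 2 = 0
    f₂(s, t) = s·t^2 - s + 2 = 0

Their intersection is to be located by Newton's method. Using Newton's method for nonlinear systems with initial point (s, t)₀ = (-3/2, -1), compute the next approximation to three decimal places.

(-0.333, -1.667)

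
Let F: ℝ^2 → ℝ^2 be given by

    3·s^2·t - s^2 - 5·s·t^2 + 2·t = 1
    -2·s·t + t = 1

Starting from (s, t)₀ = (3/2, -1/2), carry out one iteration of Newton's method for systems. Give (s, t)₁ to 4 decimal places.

At (3/2, -1/2): F = (-9.5000, 0.0000).
Jacobian J = [[6·s·t - 2·s - 5·t^2, 3·s^2 - 10·s·t + 2], [-2·t, -2·s + 1]].
At the point, J = [[-8.7500, 16.2500], [1.0000, -2.0000]] (det J = 1.2500).
Solving J·Δ = −F gives Δ = (-15.2000, -7.6000).
Then the next iterate is (s, t)₁ = (-13.7000, -8.1000).

(-13.7000, -8.1000)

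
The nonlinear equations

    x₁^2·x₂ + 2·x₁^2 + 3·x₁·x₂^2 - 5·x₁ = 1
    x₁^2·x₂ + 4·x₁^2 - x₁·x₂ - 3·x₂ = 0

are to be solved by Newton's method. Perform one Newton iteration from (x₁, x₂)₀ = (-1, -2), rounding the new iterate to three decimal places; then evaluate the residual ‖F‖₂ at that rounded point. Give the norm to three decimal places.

71.126

At (-1, -2): F = (-8.000, 6.000).
Jacobian J = [[2·x₁·x₂ + 4·x₁ + 3·x₂^2 - 5, x₁^2 + 6·x₁·x₂], [2·x₁·x₂ + 8·x₁ - x₂, x₁^2 - x₁ - 3]].
At the point, J = [[7.000, 13.000], [-2.000, -1.000]] (det J = 19.000).
Solving J·Δ = −F gives Δ = (3.684, -1.368).
Then the next iterate is (x₁, x₂)₁ = (2.684, -3.368).
Re-evaluating at (2.684, -3.368): F = (67.06238, 23.69655), so ‖F‖₂ = 71.126.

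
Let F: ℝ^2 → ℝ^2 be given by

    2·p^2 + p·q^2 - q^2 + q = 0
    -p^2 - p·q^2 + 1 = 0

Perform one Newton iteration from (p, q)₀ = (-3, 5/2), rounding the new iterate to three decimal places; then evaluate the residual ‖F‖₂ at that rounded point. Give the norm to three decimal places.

4.104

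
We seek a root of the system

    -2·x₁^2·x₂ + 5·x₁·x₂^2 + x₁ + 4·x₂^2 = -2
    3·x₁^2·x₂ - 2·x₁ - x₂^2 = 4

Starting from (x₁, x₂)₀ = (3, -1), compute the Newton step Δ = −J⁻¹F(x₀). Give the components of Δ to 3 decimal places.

(-1.522, 0.261)

At (3, -1): F = (42.000, -38.000).
Jacobian J = [[-4·x₁·x₂ + 5·x₂^2 + 1, -2·x₁^2 + 10·x₁·x₂ + 8·x₂], [6·x₁·x₂ - 2, 3·x₁^2 - 2·x₂]].
At the point, J = [[18.000, -56.000], [-20.000, 29.000]] (det J = -598.000).
Solving J·Δ = −F gives Δ = (-1.522, 0.261).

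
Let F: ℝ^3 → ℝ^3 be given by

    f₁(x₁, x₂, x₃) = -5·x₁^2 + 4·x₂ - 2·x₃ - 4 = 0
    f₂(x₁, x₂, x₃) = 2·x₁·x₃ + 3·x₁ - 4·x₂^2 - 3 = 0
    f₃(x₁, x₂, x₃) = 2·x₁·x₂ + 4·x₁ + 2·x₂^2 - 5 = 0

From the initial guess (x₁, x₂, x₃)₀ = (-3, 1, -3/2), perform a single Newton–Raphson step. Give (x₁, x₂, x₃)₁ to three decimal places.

At (-3, 1, -3/2): F = (-42.000, -7.000, -21.000).
Jacobian J = [[-10·x₁, 4, -2], [2·x₃ + 3, -8·x₂, 2·x₁], [2·x₂ + 4, 2·x₁ + 4·x₂, 0]].
At the point, J = [[30.000, 4.000, -2.000], [0.000, -8.000, -6.000], [6.000, -2.000, 0.000]] (det J = -600.000).
Solving J·Δ = −F gives Δ = (2.193, -3.920, 4.060).
Then the next iterate is (x₁, x₂, x₃)₁ = (-0.807, -2.920, 2.560).

(-0.807, -2.920, 2.560)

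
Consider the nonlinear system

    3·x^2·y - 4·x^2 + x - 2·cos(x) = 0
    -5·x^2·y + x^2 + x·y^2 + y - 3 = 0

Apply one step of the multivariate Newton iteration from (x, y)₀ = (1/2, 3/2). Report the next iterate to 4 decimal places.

At (1/2, 3/2): F = (-1.130165, -2.0000).
Jacobian J = [[6·x·y - 8·x + 2·sin(x) + 1, 3·x^2], [-10·x·y + 2·x + y^2, -5·x^2 + 2·x·y + 1]].
At the point, J = [[2.458851, 0.7500], [-4.2500, 1.2500]] (det J = 6.261064).
Solving J·Δ = −F gives Δ = (-0.0139, 1.5526).
Then the next iterate is (x, y)₁ = (0.4861, 3.0526).

(0.4861, 3.0526)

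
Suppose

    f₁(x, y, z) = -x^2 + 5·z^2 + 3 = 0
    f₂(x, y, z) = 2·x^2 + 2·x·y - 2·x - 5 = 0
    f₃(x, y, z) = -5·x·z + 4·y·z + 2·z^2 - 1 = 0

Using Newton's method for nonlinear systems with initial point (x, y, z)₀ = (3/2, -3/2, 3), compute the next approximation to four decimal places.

(2.0633, 0.9789, 1.5313)

At (3/2, -3/2, 3): F = (45.7500, -8.0000, -23.5000).
Jacobian J = [[-2·x, 0, 10·z], [4·x + 2·y - 2, 2·x, 0], [-5·z, 4·z, -5·x + 4·y + 4·z]].
At the point, J = [[-3.0000, 0.0000, 30.0000], [1.0000, 3.0000, 0.0000], [-15.0000, 12.0000, -1.5000]] (det J = 1723.5000).
Solving J·Δ = −F gives Δ = (0.5633, 2.4789, -1.4687).
Then the next iterate is (x, y, z)₁ = (2.0633, 0.9789, 1.5313).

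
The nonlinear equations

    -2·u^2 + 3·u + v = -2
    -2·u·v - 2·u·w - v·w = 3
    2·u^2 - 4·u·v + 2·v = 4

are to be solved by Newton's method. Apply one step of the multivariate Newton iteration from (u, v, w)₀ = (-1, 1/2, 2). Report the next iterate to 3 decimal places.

At (-1, 1/2, 2): F = (-2.500, 1.000, 1.000).
Jacobian J = [[-4·u + 3, 1, 0], [-2·v - 2·w, -2·u - w, -2·u - v], [4·u - 4·v, -4·u + 2, 0]].
At the point, J = [[7.000, 1.000, 0.000], [-5.000, 0.000, 1.500], [-6.000, 6.000, 0.000]] (det J = -72.000).
Solving J·Δ = −F gives Δ = (0.333, 0.167, 0.444).
Then the next iterate is (u, v, w)₁ = (-0.667, 0.667, 2.444).

(-0.667, 0.667, 2.444)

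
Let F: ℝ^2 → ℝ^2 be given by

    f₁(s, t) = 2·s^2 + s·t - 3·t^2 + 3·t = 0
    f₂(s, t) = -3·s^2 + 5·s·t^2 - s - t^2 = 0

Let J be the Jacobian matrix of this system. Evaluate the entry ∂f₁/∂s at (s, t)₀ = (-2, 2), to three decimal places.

∂f₁/∂s = 4·s + t.
At (-2, 2) this is -6.000.

-6.000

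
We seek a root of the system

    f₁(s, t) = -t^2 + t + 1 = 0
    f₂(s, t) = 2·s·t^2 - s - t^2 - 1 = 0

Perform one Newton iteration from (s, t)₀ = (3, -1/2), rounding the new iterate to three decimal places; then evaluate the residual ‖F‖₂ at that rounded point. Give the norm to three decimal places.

1.117

At (3, -1/2): F = (0.250, -2.750).
Jacobian J = [[0, -2·t + 1], [2·t^2 - 1, 4·s·t - 2·t]].
At the point, J = [[0.000, 2.000], [-0.500, -5.000]] (det J = 1.000).
Solving J·Δ = −F gives Δ = (-4.250, -0.125).
Then the next iterate is (s, t)₁ = (-1.250, -0.625).
Re-evaluating at (-1.250, -0.625): F = (-0.01562, -1.11719), so ‖F‖₂ = 1.117.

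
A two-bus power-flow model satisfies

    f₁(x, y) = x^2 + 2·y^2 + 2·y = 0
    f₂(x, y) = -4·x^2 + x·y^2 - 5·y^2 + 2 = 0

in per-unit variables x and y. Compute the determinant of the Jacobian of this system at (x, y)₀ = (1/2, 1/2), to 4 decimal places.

10.5000

J = [[2·x, 4·y + 2], [-8·x + y^2, 2·x·y - 10·y]].
At the point, J = [[1.0000, 4.0000], [-3.7500, -4.5000]].
det J = 10.5000.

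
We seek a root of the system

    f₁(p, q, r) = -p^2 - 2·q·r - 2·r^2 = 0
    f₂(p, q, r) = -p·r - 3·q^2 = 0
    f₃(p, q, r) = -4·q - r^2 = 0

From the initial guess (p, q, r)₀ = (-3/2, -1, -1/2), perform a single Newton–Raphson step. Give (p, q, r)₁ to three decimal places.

(0.886, -0.318, -1.523)

At (-3/2, -1, -1/2): F = (-3.750, -3.750, 3.750).
Jacobian J = [[-2·p, -2·r, -2·q - 4·r], [-r, -6·q, -p], [0, -4, -2·r]].
At the point, J = [[3.000, 1.000, 4.000], [0.500, 6.000, 1.500], [0.000, -4.000, 1.000]] (det J = 27.500).
Solving J·Δ = −F gives Δ = (2.386, 0.682, -1.023).
Then the next iterate is (p, q, r)₁ = (0.886, -0.318, -1.523).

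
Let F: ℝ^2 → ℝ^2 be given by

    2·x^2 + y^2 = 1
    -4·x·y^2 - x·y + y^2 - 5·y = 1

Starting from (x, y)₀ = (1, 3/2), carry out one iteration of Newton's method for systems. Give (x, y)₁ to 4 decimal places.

(1.0526, 0.3465)

At (1, 3/2): F = (3.2500, -16.7500).
Jacobian J = [[4·x, 2·y], [-4·y^2 - y, -8·x·y - x + 2·y - 5]].
At the point, J = [[4.0000, 3.0000], [-10.5000, -15.0000]] (det J = -28.5000).
Solving J·Δ = −F gives Δ = (0.0526, -1.1535).
Then the next iterate is (x, y)₁ = (1.0526, 0.3465).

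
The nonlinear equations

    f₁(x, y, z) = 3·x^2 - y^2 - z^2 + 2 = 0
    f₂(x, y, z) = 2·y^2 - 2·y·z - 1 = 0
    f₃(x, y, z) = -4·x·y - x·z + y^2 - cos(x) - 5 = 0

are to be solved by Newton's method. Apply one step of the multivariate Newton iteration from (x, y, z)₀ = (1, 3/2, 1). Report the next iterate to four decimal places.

At (1, 3/2, 1): F = (1.7500, 0.5000, -10.290302).
Jacobian J = [[6·x, -2·y, -2·z], [0, 4·y - 2·z, -2·y], [-4·y - z + sin(x), -4·x + 2·y, -x]].
At the point, J = [[6.0000, -3.0000, -2.0000], [0.0000, 4.0000, -3.0000], [-6.158529, -1.0000, -1.0000]] (det J = -146.694993).
Solving J·Δ = −F gives Δ = (-1.2794, -1.1047, -1.3062).
Then the next iterate is (x, y, z)₁ = (-0.2794, 0.3953, -0.3062).

(-0.2794, 0.3953, -0.3062)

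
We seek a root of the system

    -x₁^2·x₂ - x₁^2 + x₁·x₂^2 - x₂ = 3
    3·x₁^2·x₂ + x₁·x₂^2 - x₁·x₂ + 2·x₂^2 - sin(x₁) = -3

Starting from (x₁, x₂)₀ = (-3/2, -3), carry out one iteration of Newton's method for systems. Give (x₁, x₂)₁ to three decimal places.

(-1.278, -1.551)

At (-3/2, -3): F = (-9.000, -16.25251).
Jacobian J = [[-2·x₁·x₂ - 2·x₁ + x₂^2, -x₁^2 + 2·x₁·x₂ - 1], [6·x₁·x₂ + x₂^2 - x₂ - cos(x₁), 3·x₁^2 + 2·x₁·x₂ - x₁ + 4·x₂]].
At the point, J = [[3.000, 5.750], [38.92926, 5.250]] (det J = -208.09326).
Solving J·Δ = −F gives Δ = (0.222, 1.449).
Then the next iterate is (x₁, x₂)₁ = (-1.278, -1.551).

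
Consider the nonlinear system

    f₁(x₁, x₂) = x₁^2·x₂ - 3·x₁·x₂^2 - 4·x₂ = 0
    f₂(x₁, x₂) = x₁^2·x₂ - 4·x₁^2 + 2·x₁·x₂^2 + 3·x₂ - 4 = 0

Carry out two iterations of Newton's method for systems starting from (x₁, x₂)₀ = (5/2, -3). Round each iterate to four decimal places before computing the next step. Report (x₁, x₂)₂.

(0.3430, -2.8608)

At (5/2, -3): F = (-74.2500, -11.7500).
Jacobian J = [[2·x₁·x₂ - 3·x₂^2, x₁^2 - 6·x₁·x₂ - 4], [2·x₁·x₂ - 8·x₁ + 2·x₂^2, x₁^2 + 4·x₁·x₂ + 3]].
At the point, J = [[-42.0000, 47.2500], [-17.0000, -20.7500]] (det J = 1674.7500).
Solving J·Δ = −F gives Δ = (-1.2515, 0.4590).
Then the next iterate is (x₁, x₂)₁ = (1.2485, -2.5410).
Round to (1.2485, -2.5410) and repeat: F = (-17.980288, -5.696466), J = [[-25.714920, 16.593383], [-3.419515, -8.131002]].
Δ = (-0.9055, -0.3198), so (x₁, x₂)₂ = (0.3430, -2.8608).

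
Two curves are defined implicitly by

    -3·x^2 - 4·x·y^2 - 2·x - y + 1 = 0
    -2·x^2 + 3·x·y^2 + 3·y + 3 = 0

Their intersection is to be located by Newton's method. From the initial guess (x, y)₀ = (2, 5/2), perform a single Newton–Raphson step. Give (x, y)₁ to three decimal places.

At (2, 5/2): F = (-67.500, 40.000).
Jacobian J = [[-6·x - 4·y^2 - 2, -8·x·y - 1], [-4·x + 3·y^2, 6·x·y + 3]].
At the point, J = [[-39.000, -41.000], [10.750, 33.000]] (det J = -846.250).
Solving J·Δ = −F gives Δ = (-0.694, -0.986).
Then the next iterate is (x, y)₁ = (1.306, 1.514).

(1.306, 1.514)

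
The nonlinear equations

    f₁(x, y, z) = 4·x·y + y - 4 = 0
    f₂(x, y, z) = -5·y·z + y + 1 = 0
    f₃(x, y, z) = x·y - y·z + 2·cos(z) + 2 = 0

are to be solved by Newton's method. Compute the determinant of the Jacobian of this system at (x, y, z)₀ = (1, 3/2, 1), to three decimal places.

J = [[4·y, 4·x + 1, 0], [0, -5·z + 1, -5·y], [y, x - z, -y - 2·sin(z)]].
At the point, J = [[6.000, 5.000, 0.000], [0.000, -4.000, -7.500], [1.500, 0.000, -3.18294]].
det J = 20.141.

20.141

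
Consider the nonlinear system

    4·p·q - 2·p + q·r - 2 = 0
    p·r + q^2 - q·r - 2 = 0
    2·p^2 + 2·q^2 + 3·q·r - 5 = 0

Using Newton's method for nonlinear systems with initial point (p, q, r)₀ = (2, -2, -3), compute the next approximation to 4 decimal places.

At (2, -2, -3): F = (-16.0000, -10.0000, 29.0000).
Jacobian J = [[4·q - 2, 4·p + r, q], [r, 2·q - r, p - q], [4·p, 4·q + 3·r, 3·q]].
At the point, J = [[-10.0000, 5.0000, -2.0000], [-3.0000, -1.0000, 4.0000], [8.0000, -17.0000, -6.0000]] (det J = -788.0000).
Solving J·Δ = −F gives Δ = (-1.6523, 0.4442, 1.3718).
Then the next iterate is (p, q, r)₁ = (0.3477, -1.5558, -1.6282).

(0.3477, -1.5558, -1.6282)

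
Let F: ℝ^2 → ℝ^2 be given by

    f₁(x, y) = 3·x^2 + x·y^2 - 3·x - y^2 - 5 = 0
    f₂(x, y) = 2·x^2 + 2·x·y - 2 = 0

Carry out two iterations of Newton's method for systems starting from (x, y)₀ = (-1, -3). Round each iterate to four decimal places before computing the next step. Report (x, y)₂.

At (-1, -3): F = (-17.0000, 6.0000).
Jacobian J = [[6·x + y^2 - 3, 2·x·y - 2·y], [4·x + 2·y, 2·x]].
At the point, J = [[0.0000, 12.0000], [-10.0000, -2.0000]] (det J = 120.0000).
Solving J·Δ = −F gives Δ = (0.3167, 1.4167).
Then the next iterate is (x, y)₁ = (-0.6833, -1.5833).
Round to (-0.6833, -1.5833) and repeat: F = (-5.769165, 1.097536), J = [[-4.592961, 5.330338], [-5.8998, -1.3666]].
Δ = (-0.0539, 1.0359), so (x, y)₂ = (-0.7372, -0.5474).

(-0.7372, -0.5474)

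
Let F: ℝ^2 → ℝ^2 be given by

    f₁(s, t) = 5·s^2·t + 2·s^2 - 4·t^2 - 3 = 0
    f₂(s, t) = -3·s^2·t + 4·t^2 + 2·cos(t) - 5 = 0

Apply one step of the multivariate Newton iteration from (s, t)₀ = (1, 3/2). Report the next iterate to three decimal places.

(1.286, 1.918)

At (1, 3/2): F = (-2.500, -0.35853).
Jacobian J = [[10·s·t + 4·s, 5·s^2 - 8·t], [-6·s·t, -3·s^2 + 8·t - 2·sin(t)]].
At the point, J = [[19.000, -7.000], [-9.000, 7.00501]] (det J = 70.09519).
Solving J·Δ = −F gives Δ = (0.286, 0.418).
Then the next iterate is (s, t)₁ = (1.286, 1.918).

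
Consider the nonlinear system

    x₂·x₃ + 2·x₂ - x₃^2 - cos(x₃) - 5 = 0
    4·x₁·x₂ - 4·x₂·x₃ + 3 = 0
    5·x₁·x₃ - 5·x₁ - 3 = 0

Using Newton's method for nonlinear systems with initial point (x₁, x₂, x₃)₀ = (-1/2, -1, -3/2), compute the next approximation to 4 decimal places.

At (-1/2, -1, -3/2): F = (-7.820737, -1.0000, 3.2500).
Jacobian J = [[0, x₃ + 2, x₂ - 2·x₃ + sin(x₃)], [4·x₂, 4·x₁ - 4·x₃, -4·x₂], [5·x₃ - 5, 0, 5·x₁]].
At the point, J = [[0.0000, 0.5000, 1.002505], [-4.0000, 4.0000, 4.0000], [-12.5000, 0.0000, -2.5000]] (det J = 20.125251).
Solving J·Δ = −F gives Δ = (-3.4993, -22.0460, 18.7966).
Then the next iterate is (x₁, x₂, x₃)₁ = (-3.9993, -23.0460, 17.2966).

(-3.9993, -23.0460, 17.2966)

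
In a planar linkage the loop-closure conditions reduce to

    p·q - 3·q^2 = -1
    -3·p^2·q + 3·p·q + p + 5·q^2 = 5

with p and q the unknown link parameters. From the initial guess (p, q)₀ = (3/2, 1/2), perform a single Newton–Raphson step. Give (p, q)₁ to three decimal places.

(0.077, 0.692)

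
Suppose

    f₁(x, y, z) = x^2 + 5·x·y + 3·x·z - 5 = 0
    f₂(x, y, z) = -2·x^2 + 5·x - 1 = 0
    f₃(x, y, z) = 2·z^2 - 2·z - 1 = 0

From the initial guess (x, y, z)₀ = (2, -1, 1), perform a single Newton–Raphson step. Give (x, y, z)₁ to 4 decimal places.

At (2, -1, 1): F = (-5.0000, 1.0000, -1.0000).
Jacobian J = [[2·x + 5·y + 3·z, 5·x, 3·x], [-4·x + 5, 0, 0], [0, 0, 4·z - 2]].
At the point, J = [[2.0000, 10.0000, 6.0000], [-3.0000, 0.0000, 0.0000], [0.0000, 0.0000, 2.0000]] (det J = 60.0000).
Solving J·Δ = −F gives Δ = (0.3333, 0.1333, 0.5000).
Then the next iterate is (x, y, z)₁ = (2.3333, -0.8667, 1.5000).

(2.3333, -0.8667, 1.5000)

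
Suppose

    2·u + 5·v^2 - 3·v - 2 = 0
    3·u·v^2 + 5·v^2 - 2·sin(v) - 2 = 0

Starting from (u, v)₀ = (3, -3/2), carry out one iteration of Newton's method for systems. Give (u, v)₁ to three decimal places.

At (3, -3/2): F = (19.750, 31.49499).
Jacobian J = [[2, 10·v - 3], [3·v^2, 6·u·v + 10·v - 2·cos(v)]].
At the point, J = [[2.000, -18.000], [6.750, -42.14147]] (det J = 37.21705).
Solving J·Δ = −F gives Δ = (7.131, 1.890).
Then the next iterate is (u, v)₁ = (10.131, 0.390).

(10.131, 0.390)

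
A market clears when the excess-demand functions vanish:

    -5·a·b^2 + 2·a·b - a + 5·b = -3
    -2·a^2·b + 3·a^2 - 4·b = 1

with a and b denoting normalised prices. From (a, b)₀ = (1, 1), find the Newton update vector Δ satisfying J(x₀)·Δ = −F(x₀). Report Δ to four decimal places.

At (1, 1): F = (4.0000, -4.0000).
Jacobian J = [[-5·b^2 + 2·b - 1, -10·a·b + 2·a + 5], [-4·a·b + 6·a, -2·a^2 - 4]].
At the point, J = [[-4.0000, -3.0000], [2.0000, -6.0000]] (det J = 30.0000).
Solving J·Δ = −F gives Δ = (1.2000, -0.2667).

(1.2000, -0.2667)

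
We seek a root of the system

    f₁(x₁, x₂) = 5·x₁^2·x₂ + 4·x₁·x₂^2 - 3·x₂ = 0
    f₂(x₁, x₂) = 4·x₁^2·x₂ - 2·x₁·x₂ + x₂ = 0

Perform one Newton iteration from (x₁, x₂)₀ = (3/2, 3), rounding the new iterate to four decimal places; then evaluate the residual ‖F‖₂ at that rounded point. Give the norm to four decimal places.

23.4292

At (3/2, 3): F = (78.7500, 21.0000).
Jacobian J = [[10·x₁·x₂ + 4·x₂^2, 5·x₁^2 + 8·x₁·x₂ - 3], [8·x₁·x₂ - 2·x₂, 4·x₁^2 - 2·x₁ + 1]].
At the point, J = [[81.0000, 44.2500], [30.0000, 7.0000]] (det J = -760.5000).
Solving J·Δ = −F gives Δ = (-0.4970, -0.8698).
Then the next iterate is (x₁, x₂)₁ = (1.0030, 2.1302).
Re-evaluating at (1.0030, 2.1302): F = (22.529863, 6.429020), so ‖F‖₂ = 23.4292.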